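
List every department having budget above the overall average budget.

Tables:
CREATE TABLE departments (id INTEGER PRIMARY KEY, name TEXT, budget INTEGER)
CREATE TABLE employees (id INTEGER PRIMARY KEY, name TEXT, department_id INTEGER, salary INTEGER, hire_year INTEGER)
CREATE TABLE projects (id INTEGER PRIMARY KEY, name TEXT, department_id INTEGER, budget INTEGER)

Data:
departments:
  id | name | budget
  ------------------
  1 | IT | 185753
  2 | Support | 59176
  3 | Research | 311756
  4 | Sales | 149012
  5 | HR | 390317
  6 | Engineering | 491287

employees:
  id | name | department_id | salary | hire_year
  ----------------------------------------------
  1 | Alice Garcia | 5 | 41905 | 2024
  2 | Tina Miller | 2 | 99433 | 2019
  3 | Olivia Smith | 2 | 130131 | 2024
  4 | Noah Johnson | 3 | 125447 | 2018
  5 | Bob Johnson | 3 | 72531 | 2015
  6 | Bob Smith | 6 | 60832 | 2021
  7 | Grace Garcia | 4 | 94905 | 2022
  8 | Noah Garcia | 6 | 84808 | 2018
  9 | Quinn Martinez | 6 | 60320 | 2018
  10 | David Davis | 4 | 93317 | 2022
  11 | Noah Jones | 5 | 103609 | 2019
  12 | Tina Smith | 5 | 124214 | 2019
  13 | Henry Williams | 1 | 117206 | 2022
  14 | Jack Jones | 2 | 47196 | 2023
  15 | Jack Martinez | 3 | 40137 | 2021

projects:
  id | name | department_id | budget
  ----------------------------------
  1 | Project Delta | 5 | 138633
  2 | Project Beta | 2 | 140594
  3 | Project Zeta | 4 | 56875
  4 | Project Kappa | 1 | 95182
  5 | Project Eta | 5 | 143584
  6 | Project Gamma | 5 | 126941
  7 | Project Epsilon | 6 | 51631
SELECT name, budget FROM departments WHERE budget > (SELECT AVG(budget) FROM departments)

Execution result:
name | budget
Research | 311756
HR | 390317
Engineering | 491287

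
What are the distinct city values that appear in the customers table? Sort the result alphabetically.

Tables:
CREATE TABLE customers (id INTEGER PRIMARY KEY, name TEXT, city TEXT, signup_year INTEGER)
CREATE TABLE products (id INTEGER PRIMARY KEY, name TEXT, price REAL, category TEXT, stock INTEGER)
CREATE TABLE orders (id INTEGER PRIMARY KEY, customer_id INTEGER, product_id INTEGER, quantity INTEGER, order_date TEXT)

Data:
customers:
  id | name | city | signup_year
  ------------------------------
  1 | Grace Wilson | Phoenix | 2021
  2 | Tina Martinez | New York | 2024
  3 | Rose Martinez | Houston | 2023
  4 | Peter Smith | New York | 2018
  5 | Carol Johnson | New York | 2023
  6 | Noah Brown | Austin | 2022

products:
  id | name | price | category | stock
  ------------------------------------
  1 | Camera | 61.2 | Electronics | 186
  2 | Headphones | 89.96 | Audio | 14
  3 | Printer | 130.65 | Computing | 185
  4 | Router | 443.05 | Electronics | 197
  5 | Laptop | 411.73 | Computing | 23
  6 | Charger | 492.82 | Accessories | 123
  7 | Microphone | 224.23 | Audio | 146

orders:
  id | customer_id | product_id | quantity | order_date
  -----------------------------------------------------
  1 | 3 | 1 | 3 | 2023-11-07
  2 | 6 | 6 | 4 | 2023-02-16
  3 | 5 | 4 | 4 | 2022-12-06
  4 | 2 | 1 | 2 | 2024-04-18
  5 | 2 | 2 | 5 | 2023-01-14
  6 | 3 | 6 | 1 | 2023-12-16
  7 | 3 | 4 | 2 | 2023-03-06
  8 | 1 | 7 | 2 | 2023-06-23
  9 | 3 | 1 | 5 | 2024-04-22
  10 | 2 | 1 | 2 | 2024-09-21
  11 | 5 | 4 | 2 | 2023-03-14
SELECT DISTINCT city FROM customers ORDER BY city

Execution result:
city
Austin
Houston
New York
Phoenix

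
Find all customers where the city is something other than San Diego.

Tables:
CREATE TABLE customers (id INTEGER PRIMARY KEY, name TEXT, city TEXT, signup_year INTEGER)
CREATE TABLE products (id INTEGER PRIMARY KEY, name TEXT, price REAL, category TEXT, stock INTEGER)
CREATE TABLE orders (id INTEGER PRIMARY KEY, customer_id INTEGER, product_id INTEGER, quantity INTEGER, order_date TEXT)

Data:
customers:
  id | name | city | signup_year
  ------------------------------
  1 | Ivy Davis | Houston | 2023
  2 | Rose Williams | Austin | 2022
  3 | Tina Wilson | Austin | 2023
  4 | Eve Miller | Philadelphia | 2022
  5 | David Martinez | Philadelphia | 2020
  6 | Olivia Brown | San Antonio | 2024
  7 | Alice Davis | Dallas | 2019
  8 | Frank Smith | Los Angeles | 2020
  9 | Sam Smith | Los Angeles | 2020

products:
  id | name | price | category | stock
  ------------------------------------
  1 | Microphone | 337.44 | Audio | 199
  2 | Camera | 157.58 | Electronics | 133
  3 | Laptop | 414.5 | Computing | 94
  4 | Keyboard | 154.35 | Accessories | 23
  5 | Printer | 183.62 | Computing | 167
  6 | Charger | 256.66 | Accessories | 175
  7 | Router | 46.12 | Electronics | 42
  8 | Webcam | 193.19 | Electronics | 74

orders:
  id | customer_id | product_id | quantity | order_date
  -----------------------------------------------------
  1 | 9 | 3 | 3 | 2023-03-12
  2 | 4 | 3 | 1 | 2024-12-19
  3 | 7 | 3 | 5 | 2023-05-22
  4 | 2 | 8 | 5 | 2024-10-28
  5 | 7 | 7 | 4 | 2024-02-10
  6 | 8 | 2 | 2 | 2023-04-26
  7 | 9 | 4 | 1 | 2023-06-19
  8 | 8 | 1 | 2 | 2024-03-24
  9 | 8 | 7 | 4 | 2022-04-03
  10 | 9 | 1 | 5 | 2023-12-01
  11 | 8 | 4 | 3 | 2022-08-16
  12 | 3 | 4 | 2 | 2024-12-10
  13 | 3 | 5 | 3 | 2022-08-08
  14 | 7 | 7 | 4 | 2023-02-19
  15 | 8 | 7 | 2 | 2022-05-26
SELECT name, city FROM customers WHERE city <> 'San Diego'

Execution result:
name | city
Ivy Davis | Houston
Rose Williams | Austin
Tina Wilson | Austin
Eve Miller | Philadelphia
David Martinez | Philadelphia
Olivia Brown | San Antonio
Alice Davis | Dallas
Frank Smith | Los Angeles
Sam Smith | Los Angeles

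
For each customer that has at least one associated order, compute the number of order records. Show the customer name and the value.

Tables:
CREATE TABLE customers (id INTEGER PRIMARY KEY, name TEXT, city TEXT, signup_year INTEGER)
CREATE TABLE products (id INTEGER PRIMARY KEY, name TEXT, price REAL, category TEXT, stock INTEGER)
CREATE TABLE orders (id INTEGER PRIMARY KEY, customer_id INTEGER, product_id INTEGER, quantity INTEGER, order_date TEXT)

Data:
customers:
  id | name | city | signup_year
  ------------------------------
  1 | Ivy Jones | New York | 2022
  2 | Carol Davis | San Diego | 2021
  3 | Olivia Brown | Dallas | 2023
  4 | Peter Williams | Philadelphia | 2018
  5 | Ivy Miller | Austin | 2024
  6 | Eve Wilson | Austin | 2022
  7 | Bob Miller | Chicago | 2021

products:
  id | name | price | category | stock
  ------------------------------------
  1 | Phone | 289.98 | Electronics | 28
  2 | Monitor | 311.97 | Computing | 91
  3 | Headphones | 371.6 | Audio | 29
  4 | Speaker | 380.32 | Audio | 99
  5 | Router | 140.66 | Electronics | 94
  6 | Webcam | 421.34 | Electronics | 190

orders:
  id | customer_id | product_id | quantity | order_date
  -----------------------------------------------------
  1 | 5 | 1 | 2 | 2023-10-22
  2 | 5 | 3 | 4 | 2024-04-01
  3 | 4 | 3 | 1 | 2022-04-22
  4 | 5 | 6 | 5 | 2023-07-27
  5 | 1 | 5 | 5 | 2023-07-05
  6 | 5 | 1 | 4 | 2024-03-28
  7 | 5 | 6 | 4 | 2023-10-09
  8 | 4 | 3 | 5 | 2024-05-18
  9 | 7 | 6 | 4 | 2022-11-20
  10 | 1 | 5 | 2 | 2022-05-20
SELECT p.name, COUNT(*) AS n FROM orders c JOIN customers p ON c.customer_id = p.id GROUP BY p.id, p.name

Execution result:
name | n
Ivy Jones | 2
Peter Williams | 2
Ivy Miller | 5
Bob Miller | 1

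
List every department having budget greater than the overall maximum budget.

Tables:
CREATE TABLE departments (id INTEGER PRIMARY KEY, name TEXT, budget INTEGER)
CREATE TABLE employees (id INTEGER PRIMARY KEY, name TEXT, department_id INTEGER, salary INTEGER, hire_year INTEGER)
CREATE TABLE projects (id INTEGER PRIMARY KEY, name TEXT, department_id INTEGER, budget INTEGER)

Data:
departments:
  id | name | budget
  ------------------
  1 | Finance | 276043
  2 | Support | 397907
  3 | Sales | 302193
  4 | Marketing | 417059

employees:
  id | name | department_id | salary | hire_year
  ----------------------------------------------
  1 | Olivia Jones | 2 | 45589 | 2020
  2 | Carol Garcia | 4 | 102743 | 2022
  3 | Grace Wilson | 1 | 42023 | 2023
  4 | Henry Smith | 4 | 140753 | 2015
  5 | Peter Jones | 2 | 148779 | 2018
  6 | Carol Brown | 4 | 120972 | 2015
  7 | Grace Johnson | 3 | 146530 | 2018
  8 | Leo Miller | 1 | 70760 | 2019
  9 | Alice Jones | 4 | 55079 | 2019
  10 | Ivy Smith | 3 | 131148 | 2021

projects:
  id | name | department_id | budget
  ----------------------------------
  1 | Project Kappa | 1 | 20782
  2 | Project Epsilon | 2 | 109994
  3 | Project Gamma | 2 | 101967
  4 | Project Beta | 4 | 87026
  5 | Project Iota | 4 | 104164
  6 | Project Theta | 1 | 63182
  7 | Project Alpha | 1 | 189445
SELECT name, budget FROM departments WHERE budget > (SELECT MAX(budget) FROM departments)

Execution result:
(no rows)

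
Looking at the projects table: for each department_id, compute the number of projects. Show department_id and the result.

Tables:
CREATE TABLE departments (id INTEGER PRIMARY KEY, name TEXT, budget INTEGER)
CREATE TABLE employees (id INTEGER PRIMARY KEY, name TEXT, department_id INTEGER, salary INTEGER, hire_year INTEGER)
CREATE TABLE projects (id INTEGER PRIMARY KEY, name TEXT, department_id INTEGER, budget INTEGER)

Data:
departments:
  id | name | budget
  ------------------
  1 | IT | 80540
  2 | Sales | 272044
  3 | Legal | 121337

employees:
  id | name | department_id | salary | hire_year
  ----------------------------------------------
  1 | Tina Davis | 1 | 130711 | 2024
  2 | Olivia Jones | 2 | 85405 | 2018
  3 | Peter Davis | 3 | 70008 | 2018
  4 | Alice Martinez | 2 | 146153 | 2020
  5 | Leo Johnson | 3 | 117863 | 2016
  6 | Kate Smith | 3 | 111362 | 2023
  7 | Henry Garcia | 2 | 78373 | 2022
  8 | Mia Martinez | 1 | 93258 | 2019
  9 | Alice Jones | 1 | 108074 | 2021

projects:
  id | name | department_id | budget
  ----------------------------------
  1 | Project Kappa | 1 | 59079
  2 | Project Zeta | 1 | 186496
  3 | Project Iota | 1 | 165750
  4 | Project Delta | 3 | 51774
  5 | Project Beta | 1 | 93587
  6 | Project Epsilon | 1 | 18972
SELECT department_id, COUNT(*) AS n FROM projects GROUP BY department_id

Execution result:
department_id | n
1 | 5
3 | 1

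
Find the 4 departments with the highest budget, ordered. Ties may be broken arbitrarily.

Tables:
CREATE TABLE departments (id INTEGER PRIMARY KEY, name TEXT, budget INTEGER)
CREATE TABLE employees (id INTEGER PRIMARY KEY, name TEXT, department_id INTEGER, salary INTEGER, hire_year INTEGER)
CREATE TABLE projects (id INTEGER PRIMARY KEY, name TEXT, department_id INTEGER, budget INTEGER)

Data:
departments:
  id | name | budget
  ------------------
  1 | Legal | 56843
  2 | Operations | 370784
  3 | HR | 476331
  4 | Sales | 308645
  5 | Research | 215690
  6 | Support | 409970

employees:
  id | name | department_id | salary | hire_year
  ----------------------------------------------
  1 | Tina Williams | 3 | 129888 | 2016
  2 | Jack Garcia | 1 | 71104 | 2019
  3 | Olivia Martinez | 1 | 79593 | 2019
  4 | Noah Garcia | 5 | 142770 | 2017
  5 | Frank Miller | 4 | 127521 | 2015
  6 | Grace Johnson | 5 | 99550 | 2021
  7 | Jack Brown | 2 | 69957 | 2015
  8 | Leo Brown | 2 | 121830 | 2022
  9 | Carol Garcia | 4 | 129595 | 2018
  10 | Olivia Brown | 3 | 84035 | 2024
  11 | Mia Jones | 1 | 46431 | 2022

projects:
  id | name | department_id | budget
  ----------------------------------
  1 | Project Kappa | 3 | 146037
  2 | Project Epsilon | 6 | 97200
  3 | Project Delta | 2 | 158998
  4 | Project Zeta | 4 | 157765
SELECT name, budget FROM departments ORDER BY budget DESC LIMIT 4

Execution result:
name | budget
HR | 476331
Support | 409970
Operations | 370784
Sales | 308645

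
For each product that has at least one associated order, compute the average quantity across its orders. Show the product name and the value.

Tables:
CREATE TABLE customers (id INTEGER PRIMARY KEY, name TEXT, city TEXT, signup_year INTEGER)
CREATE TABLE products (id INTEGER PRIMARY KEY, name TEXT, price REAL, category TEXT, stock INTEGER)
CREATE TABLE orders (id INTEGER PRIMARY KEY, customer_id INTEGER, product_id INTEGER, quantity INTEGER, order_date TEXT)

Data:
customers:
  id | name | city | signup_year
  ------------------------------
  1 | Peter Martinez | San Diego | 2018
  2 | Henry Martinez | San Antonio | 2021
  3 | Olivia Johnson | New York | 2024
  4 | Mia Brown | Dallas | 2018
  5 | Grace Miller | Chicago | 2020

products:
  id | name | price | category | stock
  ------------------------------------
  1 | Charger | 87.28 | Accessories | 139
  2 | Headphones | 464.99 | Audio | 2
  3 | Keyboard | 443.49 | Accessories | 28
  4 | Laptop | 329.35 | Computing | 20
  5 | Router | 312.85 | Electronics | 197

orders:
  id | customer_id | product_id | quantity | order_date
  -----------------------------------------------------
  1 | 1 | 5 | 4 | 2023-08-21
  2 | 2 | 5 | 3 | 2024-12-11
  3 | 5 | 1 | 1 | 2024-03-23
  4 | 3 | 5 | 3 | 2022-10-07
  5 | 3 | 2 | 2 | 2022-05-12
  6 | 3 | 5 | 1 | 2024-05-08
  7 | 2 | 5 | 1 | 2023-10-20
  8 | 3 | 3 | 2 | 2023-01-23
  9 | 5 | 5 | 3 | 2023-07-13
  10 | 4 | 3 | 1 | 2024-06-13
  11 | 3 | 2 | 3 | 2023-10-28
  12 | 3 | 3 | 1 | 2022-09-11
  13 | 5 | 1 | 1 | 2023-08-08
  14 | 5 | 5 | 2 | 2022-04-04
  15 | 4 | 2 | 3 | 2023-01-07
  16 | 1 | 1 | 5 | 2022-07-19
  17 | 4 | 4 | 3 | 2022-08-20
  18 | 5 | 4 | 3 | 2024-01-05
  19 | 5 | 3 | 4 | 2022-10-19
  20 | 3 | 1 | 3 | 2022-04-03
SELECT p.name, AVG(c.quantity) AS avg_quantity FROM orders c JOIN products p ON c.product_id = p.id GROUP BY p.id, p.name

Execution result:
name | avg_quantity
Charger | 2.50
Headphones | 2.67
Keyboard | 2.00
Laptop | 3.00
Router | 2.43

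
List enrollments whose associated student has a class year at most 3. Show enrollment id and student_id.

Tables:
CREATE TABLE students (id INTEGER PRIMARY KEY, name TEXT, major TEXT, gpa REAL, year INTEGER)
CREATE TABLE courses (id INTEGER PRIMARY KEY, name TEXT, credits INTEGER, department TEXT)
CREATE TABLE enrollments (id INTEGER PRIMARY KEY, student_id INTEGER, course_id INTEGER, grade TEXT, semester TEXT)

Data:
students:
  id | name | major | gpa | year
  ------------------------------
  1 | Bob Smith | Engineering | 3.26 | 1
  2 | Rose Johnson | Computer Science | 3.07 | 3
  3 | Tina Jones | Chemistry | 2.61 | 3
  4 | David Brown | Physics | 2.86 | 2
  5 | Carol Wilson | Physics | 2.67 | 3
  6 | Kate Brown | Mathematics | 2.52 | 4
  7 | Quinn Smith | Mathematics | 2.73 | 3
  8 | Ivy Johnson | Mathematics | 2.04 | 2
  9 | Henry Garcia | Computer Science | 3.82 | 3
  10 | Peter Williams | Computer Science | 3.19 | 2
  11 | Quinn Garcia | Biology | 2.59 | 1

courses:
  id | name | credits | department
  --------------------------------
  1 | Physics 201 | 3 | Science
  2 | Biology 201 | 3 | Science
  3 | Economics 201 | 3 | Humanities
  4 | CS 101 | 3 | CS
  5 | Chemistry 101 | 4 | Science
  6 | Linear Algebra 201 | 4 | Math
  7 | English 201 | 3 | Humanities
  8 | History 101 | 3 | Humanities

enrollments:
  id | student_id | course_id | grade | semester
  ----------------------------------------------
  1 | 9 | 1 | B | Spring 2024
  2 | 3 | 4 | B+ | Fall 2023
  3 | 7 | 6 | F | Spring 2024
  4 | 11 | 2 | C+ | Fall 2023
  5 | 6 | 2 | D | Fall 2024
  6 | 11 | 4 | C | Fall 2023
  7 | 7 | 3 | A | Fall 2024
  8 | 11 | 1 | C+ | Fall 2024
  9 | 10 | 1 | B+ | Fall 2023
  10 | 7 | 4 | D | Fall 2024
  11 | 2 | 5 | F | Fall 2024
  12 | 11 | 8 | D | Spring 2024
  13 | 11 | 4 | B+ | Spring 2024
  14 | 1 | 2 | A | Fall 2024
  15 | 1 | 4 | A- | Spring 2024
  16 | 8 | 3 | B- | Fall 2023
SELECT id, student_id FROM enrollments WHERE student_id IN (SELECT id FROM students WHERE year <= 3)

Execution result:
id | student_id
1 | 9
2 | 3
3 | 7
4 | 11
6 | 11
7 | 7
8 | 11
9 | 10
10 | 7
11 | 2
12 | 11
13 | 11
14 | 1
15 | 1
16 | 8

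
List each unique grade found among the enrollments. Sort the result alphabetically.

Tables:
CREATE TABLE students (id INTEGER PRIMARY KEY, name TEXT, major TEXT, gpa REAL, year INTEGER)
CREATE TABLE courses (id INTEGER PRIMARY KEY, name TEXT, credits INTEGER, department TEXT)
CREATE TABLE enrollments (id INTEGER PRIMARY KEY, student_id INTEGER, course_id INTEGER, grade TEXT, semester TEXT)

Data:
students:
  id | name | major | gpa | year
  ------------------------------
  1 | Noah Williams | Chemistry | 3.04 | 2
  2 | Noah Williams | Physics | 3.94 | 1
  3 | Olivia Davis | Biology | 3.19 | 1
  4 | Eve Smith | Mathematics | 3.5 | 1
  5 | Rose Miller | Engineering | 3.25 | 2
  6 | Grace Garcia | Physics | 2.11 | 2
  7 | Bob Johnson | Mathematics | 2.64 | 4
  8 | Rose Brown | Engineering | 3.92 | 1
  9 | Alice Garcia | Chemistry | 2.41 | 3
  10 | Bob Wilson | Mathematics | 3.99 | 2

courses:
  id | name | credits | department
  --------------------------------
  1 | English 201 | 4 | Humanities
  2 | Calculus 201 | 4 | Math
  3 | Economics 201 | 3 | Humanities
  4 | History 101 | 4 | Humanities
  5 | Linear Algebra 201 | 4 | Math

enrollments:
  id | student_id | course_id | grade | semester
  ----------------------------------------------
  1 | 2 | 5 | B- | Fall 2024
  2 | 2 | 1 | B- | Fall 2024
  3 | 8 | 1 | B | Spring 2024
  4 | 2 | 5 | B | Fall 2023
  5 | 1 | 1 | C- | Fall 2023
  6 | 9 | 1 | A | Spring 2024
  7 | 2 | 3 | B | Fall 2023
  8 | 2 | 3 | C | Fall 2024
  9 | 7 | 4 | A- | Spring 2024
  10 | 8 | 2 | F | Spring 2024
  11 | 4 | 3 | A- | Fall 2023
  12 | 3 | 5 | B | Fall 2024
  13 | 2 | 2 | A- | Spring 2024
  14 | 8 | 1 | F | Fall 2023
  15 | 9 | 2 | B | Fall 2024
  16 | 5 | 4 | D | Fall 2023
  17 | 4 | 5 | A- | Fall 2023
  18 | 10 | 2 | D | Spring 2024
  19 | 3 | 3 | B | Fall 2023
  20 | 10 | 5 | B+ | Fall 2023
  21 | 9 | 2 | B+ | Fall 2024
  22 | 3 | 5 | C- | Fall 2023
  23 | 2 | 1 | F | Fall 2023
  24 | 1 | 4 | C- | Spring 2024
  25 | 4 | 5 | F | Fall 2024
SELECT DISTINCT grade FROM enrollments ORDER BY grade

Execution result:
grade
A
A-
B
B+
B-
C
C-
D
F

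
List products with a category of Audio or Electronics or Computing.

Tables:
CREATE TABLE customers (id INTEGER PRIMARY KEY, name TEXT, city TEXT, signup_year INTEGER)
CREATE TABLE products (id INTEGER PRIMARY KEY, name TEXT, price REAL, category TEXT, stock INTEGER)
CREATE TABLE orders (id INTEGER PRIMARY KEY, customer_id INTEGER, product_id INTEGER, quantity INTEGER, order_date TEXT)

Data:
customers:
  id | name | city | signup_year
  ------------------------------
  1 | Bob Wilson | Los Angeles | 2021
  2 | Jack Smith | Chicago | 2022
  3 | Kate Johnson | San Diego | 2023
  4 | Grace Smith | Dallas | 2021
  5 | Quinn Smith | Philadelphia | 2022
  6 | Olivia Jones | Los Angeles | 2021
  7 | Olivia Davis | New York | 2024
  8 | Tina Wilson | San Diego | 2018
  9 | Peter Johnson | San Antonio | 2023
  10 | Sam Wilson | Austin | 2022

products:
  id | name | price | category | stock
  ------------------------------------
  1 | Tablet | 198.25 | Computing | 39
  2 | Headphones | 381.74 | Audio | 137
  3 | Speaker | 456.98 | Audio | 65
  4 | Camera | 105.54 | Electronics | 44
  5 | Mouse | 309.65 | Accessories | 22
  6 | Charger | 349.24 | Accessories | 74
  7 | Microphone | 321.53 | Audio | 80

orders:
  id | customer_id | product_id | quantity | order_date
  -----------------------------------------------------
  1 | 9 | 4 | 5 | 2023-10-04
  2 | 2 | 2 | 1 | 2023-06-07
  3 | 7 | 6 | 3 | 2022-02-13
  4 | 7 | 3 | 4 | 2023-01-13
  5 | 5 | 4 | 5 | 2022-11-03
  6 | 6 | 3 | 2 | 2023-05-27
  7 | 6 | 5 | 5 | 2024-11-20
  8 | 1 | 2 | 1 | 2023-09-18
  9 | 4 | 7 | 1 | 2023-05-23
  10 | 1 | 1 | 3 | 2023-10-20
SELECT name, category FROM products WHERE category IN ('Audio', 'Electronics', 'Computing')

Execution result:
name | category
Tablet | Computing
Headphones | Audio
Speaker | Audio
Camera | Electronics
Microphone | Audio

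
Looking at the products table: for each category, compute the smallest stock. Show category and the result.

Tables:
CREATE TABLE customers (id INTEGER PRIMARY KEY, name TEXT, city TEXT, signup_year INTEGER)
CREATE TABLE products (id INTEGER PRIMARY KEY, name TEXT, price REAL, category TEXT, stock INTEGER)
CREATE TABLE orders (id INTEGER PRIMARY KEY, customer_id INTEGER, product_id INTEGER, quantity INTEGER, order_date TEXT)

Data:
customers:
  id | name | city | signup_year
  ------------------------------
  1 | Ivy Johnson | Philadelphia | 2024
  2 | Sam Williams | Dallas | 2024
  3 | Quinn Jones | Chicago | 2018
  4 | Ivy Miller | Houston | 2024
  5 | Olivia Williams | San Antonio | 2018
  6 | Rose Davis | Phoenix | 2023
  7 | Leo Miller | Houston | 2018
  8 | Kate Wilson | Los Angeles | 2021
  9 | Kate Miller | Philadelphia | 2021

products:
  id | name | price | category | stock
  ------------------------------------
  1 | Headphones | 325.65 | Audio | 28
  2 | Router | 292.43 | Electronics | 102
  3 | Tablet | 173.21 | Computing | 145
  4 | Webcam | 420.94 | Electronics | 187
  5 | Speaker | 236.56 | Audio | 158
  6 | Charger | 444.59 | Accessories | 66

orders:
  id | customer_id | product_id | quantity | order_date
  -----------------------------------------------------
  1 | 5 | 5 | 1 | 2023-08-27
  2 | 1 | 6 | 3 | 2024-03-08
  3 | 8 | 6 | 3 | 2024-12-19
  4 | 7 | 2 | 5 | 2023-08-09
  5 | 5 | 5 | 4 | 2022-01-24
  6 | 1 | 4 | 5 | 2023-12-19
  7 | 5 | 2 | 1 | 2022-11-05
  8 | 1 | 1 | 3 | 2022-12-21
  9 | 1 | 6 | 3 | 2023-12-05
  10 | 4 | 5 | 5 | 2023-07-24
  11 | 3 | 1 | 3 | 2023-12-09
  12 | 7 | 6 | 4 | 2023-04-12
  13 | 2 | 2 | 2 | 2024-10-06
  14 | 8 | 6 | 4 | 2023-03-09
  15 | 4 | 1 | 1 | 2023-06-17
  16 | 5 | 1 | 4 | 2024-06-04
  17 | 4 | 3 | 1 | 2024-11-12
SELECT category, MIN(stock) AS min_stock FROM products GROUP BY category

Execution result:
category | min_stock
Accessories | 66
Audio | 28
Computing | 145
Electronics | 102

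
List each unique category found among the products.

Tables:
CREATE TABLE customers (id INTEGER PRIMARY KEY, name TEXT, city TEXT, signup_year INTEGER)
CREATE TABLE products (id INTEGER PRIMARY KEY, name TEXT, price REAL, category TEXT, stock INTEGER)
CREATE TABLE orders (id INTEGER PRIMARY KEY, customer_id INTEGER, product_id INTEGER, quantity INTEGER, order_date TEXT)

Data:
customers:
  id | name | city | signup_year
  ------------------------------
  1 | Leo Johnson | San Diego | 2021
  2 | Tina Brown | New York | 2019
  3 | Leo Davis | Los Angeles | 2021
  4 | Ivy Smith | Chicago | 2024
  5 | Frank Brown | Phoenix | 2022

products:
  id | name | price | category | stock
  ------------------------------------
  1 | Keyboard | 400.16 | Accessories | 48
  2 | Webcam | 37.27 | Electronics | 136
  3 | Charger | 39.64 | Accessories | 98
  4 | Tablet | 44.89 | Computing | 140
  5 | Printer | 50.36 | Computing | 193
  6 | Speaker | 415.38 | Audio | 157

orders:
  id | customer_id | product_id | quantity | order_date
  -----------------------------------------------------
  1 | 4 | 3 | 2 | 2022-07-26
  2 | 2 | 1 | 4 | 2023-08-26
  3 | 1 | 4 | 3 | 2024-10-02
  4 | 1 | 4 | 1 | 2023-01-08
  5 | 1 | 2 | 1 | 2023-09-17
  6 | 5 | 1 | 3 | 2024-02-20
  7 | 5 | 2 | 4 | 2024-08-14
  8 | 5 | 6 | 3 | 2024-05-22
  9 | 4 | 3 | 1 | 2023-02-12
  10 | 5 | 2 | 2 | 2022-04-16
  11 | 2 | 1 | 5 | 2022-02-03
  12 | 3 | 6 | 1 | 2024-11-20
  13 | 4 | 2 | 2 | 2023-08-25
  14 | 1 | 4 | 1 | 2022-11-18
SELECT DISTINCT category FROM products

Execution result:
category
Accessories
Electronics
Computing
Audio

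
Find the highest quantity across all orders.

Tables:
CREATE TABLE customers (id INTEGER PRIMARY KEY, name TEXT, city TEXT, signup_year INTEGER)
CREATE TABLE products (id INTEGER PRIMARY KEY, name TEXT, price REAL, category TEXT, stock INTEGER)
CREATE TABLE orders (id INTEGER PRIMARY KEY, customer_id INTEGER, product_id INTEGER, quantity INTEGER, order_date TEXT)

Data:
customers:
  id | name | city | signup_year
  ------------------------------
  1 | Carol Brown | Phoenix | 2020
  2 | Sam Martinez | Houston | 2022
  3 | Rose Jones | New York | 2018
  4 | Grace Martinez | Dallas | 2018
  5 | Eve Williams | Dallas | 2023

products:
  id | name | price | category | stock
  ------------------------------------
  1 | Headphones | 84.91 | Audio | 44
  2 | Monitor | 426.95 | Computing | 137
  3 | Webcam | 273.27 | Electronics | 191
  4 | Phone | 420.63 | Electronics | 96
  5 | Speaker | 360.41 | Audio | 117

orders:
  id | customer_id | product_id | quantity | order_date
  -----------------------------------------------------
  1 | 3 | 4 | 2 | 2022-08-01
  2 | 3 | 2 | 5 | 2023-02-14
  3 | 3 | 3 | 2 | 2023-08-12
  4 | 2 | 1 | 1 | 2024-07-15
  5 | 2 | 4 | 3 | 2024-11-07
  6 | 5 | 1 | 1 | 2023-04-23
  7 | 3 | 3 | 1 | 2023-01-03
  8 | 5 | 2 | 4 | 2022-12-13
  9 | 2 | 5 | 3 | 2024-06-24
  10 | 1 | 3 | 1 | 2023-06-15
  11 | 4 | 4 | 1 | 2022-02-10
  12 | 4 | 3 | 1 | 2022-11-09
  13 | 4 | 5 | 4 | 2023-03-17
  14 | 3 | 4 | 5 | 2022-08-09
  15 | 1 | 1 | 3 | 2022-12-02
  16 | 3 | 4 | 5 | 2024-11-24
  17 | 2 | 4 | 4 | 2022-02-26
SELECT MAX(quantity) FROM orders

Execution result:
5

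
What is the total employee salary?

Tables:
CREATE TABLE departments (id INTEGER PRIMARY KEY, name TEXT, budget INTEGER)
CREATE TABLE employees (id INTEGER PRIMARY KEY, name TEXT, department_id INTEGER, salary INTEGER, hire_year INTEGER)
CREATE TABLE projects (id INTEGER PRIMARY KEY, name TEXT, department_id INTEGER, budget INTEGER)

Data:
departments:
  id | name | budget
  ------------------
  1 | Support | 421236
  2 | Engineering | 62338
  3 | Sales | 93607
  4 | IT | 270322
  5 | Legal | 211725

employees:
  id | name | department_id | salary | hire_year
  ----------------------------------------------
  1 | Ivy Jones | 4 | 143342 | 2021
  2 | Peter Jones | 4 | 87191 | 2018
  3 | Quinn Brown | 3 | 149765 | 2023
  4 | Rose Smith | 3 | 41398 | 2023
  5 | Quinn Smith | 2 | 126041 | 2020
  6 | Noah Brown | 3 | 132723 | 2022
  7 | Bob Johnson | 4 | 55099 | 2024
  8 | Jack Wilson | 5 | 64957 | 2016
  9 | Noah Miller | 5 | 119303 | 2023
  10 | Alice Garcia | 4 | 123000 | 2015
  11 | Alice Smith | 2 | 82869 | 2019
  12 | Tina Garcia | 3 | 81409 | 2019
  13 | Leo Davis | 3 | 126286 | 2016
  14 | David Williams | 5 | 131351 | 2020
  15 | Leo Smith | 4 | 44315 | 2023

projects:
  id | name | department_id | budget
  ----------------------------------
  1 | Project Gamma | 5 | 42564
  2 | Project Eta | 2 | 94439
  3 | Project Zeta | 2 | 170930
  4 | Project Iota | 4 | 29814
SELECT SUM(salary) FROM employees

Execution result:
1509049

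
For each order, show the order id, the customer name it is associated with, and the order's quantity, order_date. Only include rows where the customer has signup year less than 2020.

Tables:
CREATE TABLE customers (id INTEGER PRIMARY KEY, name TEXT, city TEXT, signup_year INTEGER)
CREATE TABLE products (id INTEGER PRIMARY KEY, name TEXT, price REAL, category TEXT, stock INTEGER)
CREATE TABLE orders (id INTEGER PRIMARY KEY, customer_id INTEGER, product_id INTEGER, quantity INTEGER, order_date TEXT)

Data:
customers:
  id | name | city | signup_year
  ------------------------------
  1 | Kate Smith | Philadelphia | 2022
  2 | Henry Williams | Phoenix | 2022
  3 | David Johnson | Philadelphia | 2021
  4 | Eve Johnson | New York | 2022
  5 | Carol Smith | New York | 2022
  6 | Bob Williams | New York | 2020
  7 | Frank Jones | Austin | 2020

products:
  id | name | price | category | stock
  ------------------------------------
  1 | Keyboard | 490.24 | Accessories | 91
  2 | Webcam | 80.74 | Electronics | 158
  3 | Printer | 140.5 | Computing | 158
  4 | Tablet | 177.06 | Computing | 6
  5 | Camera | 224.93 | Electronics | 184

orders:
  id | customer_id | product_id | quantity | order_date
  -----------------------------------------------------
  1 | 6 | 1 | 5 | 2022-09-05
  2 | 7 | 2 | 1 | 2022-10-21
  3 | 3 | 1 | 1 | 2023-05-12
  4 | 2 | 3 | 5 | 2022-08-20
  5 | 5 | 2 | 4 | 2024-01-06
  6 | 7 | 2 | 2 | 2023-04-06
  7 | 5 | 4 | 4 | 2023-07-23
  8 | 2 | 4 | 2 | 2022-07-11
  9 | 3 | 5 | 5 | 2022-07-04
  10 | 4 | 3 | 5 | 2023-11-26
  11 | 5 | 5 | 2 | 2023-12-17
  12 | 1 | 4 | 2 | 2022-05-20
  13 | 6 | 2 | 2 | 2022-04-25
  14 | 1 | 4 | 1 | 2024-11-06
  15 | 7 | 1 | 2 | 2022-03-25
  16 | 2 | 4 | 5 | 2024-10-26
SELECT c.id, p.name AS customer, c.quantity, c.order_date FROM orders c JOIN customers p ON c.customer_id = p.id WHERE p.signup_year < 2020

Execution result:
(no rows)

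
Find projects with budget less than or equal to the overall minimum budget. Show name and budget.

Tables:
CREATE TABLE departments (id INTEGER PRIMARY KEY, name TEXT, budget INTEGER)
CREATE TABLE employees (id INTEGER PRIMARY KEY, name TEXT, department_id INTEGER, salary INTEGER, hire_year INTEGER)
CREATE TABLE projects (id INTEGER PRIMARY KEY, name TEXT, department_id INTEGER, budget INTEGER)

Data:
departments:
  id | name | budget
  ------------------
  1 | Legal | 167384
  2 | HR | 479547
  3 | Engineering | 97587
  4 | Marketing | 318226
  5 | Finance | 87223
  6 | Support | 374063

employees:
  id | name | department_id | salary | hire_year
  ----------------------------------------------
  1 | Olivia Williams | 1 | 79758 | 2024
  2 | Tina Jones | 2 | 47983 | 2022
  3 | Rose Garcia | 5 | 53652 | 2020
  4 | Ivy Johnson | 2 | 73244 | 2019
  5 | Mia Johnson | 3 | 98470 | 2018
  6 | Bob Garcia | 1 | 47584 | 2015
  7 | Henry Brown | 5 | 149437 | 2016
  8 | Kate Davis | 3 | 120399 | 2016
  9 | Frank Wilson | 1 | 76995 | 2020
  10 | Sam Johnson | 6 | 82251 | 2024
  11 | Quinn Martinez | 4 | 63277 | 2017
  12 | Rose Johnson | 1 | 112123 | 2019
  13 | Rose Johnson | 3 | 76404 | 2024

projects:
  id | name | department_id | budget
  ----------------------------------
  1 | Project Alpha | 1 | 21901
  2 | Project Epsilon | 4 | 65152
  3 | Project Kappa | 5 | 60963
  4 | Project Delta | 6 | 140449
SELECT name, budget FROM projects WHERE budget <= (SELECT MIN(budget) FROM projects)

Execution result:
name | budget
Project Alpha | 21901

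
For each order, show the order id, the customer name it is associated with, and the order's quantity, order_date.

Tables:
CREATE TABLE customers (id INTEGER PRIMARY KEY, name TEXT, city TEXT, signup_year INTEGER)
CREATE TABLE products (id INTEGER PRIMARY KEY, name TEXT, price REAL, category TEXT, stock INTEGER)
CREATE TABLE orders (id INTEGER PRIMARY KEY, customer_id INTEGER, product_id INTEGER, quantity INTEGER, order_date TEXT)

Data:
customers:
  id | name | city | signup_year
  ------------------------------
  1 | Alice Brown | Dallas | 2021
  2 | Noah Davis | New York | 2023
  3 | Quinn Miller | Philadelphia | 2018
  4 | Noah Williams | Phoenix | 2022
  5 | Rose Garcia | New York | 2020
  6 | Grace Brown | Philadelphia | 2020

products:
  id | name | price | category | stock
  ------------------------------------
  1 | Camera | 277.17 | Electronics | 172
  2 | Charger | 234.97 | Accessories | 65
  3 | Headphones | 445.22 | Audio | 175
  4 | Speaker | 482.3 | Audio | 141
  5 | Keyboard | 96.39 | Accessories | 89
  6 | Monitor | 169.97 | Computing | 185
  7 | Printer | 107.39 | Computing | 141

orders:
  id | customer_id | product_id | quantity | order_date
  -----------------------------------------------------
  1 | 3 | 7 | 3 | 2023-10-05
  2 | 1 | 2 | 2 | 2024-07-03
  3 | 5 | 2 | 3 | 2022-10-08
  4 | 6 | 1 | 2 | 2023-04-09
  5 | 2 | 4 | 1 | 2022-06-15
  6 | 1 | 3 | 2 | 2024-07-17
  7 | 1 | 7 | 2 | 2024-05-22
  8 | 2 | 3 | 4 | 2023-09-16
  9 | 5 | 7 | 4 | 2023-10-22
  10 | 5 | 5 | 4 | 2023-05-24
SELECT c.id, p.name AS customer, c.quantity, c.order_date FROM orders c JOIN customers p ON c.customer_id = p.id

Execution result:
id | customer | quantity | order_date
1 | Quinn Miller | 3 | 2023-10-05
2 | Alice Brown | 2 | 2024-07-03
3 | Rose Garcia | 3 | 2022-10-08
4 | Grace Brown | 2 | 2023-04-09
5 | Noah Davis | 1 | 2022-06-15
6 | Alice Brown | 2 | 2024-07-17
7 | Alice Brown | 2 | 2024-05-22
8 | Noah Davis | 4 | 2023-09-16
9 | Rose Garcia | 4 | 2023-10-22
10 | Rose Garcia | 4 | 2023-05-24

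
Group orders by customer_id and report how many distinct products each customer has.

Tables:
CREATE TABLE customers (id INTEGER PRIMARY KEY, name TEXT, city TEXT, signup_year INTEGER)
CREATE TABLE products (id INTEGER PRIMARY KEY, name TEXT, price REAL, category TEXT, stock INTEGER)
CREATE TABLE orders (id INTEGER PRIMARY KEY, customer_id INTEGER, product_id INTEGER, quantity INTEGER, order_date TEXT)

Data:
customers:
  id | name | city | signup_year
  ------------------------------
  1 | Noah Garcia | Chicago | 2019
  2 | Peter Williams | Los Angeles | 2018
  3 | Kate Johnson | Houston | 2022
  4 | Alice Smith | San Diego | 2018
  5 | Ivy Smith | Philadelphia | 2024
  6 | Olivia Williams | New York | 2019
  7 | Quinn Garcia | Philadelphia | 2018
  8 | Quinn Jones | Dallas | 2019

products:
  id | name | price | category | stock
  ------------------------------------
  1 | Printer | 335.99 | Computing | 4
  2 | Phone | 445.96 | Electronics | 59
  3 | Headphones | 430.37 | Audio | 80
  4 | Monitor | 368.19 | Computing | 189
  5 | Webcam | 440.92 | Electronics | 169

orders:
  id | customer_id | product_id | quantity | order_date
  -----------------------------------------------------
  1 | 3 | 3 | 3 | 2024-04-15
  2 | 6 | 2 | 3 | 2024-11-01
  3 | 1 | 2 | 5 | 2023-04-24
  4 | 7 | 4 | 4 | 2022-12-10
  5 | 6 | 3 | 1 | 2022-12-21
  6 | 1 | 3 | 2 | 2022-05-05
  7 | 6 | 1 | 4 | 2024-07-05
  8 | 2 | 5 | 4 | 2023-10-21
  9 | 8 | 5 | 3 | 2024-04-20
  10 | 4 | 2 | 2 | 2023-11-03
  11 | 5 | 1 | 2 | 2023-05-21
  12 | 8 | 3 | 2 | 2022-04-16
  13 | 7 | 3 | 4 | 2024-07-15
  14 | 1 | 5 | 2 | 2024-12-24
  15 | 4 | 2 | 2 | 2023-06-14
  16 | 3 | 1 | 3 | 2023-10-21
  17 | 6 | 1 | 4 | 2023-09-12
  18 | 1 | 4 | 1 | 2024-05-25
SELECT customer_id, COUNT(DISTINCT product_id) AS distinct_product_count FROM orders GROUP BY customer_id

Execution result:
customer_id | distinct_product_count
1 | 4
2 | 1
3 | 2
4 | 1
5 | 1
6 | 3
7 | 2
8 | 2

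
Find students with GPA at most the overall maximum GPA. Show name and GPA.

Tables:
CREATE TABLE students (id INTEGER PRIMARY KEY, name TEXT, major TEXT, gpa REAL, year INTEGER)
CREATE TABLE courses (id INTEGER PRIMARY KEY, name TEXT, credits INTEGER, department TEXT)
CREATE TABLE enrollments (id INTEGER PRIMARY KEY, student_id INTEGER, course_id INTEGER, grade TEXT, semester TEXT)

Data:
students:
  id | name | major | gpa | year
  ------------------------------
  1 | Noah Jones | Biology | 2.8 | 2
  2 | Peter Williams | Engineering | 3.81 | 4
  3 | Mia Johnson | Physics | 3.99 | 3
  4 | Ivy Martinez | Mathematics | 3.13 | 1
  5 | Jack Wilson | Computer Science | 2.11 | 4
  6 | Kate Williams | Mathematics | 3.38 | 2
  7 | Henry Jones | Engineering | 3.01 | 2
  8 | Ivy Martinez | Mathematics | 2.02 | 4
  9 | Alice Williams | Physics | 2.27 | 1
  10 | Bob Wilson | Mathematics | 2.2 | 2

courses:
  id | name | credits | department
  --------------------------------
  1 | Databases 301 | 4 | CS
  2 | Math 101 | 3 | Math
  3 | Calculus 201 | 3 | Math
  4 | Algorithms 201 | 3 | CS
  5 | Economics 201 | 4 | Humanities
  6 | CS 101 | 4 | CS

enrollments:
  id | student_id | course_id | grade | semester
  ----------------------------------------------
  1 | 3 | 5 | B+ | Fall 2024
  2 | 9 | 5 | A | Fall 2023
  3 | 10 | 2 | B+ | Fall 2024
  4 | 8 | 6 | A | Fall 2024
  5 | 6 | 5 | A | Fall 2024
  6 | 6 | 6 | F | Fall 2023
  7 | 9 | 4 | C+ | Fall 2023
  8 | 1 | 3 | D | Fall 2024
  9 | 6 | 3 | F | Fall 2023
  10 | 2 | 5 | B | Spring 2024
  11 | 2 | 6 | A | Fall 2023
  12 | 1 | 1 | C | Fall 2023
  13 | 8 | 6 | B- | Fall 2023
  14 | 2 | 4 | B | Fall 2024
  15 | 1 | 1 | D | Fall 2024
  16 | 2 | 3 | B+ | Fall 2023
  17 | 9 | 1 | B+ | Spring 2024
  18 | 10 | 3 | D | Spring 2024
SELECT name, gpa FROM students WHERE gpa <= (SELECT MAX(gpa) FROM students)

Execution result:
name | gpa
Noah Jones | 2.80
Peter Williams | 3.81
Mia Johnson | 3.99
Ivy Martinez | 3.13
Jack Wilson | 2.11
Kate Williams | 3.38
Henry Jones | 3.01
Ivy Martinez | 2.02
Alice Williams | 2.27
Bob Wilson | 2.20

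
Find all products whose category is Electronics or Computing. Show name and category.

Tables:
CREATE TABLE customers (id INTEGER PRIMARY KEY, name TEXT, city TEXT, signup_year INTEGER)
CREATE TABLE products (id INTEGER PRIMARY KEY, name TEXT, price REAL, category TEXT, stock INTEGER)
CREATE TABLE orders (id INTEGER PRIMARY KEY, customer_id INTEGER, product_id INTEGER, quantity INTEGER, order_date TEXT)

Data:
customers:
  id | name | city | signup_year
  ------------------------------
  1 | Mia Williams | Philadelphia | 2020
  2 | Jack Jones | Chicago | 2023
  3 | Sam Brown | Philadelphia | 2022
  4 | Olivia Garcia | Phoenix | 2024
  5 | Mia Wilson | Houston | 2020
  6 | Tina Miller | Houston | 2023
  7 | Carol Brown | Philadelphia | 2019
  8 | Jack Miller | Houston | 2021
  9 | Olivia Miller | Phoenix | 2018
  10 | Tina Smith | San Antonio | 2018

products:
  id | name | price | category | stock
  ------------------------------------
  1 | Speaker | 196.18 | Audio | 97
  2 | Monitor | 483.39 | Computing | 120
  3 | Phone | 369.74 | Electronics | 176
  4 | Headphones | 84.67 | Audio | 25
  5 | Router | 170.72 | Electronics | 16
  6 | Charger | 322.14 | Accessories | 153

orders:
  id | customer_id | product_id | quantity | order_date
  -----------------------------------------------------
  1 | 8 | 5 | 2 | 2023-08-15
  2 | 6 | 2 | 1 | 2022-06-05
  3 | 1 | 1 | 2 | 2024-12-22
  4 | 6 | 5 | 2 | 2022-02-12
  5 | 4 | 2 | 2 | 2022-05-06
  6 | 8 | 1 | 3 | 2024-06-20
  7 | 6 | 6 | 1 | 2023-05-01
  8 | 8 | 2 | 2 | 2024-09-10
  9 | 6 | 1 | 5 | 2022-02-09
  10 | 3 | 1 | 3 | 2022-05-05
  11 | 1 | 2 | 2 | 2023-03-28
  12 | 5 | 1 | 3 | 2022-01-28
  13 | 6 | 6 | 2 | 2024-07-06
SELECT name, category FROM products WHERE category IN ('Electronics', 'Computing')

Execution result:
name | category
Monitor | Computing
Phone | Electronics
Router | Electronics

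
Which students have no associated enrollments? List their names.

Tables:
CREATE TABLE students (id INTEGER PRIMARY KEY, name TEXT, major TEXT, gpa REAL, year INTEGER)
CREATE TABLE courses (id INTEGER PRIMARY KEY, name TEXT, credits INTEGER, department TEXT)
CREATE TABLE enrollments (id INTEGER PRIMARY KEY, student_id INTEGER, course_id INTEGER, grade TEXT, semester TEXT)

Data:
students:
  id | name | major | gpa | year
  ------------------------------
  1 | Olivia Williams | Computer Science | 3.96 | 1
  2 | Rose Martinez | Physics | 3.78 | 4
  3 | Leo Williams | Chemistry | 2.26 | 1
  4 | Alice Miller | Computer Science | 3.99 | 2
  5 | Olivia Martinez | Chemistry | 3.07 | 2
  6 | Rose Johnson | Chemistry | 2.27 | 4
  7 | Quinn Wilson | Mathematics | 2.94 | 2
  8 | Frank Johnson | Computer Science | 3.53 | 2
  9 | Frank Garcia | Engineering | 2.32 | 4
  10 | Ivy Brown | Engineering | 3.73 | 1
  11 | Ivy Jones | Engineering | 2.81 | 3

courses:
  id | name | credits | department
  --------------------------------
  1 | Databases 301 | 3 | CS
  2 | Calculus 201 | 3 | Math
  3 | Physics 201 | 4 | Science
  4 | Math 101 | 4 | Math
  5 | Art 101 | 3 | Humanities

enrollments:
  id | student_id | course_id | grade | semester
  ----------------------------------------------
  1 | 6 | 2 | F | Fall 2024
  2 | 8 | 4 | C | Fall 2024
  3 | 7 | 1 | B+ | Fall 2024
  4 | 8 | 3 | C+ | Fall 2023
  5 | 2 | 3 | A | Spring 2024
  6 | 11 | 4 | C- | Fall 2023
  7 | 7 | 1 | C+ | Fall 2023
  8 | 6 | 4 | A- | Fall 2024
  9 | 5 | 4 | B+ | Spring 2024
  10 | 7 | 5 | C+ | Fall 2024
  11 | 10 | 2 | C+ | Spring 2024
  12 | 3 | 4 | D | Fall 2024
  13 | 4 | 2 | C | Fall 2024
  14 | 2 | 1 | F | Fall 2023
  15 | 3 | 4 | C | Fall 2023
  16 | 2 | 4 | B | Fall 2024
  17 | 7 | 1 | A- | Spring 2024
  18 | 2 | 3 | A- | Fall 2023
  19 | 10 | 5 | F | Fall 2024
SELECT p.name FROM students p LEFT JOIN enrollments c ON c.student_id = p.id WHERE c.id IS NULL

Execution result:
name
Olivia Williams
Frank Garcia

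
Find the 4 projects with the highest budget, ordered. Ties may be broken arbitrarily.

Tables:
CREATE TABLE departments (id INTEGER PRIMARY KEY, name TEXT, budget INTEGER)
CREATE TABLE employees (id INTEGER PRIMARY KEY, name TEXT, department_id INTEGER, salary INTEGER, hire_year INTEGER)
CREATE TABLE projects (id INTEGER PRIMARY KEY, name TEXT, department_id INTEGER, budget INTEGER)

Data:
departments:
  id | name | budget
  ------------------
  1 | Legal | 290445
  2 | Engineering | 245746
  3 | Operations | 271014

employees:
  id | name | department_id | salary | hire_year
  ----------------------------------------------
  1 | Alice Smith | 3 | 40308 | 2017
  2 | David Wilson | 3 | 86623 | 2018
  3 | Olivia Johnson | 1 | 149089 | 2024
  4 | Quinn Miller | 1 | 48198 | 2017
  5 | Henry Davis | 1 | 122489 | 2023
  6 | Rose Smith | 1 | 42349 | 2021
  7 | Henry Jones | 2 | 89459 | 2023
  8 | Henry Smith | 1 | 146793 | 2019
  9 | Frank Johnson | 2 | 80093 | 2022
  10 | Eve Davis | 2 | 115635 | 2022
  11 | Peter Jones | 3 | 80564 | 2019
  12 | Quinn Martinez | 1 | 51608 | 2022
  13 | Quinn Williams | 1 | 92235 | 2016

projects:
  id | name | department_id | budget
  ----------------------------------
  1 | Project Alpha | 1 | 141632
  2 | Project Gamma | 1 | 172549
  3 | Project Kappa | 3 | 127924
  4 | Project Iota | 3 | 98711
SELECT name, budget FROM projects ORDER BY budget DESC LIMIT 4

Execution result:
name | budget
Project Gamma | 172549
Project Alpha | 141632
Project Kappa | 127924
Project Iota | 98711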